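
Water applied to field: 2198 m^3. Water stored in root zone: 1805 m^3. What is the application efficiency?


Ea = V_root / V_field * 100 = 1805 / 2198 * 100 = 82.1201%

82.1201 %


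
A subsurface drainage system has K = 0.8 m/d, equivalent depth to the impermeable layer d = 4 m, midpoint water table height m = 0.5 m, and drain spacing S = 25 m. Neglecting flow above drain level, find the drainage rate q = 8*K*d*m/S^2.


q = 8*K*d*m/S^2
q = 8*0.8*4*0.5/25^2
q = 12.8000 / 625

0.0205 m/d


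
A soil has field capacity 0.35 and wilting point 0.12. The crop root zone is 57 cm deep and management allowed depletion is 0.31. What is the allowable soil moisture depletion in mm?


SMD = (FC - PWP) * d * MAD * 10
SMD = (0.35 - 0.12) * 57 * 0.31 * 10
SMD = 0.2300 * 57 * 0.31 * 10

40.6410 mm


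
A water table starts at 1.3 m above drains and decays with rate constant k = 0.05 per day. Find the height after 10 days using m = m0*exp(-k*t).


m = m0 * exp(-k*t)
m = 1.3 * exp(-0.05 * 10)
m = 1.3 * exp(-0.5000)

0.7885 m


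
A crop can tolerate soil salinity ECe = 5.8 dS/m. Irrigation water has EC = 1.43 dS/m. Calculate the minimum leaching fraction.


LR = ECiw / (5*ECe - ECiw)
LR = 1.43 / (5*5.8 - 1.43)
LR = 1.43 / 27.5700

0.0519


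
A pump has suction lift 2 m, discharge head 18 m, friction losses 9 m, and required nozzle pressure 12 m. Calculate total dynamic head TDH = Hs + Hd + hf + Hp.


TDH = Hs + Hd + hf + Hp = 2 + 18 + 9 + 12 = 41

41 m


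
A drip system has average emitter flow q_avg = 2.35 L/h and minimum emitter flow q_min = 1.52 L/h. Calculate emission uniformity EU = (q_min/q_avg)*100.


EU = (q_min/q_avg)*100 = (1.52/2.35)*100 = 64.6809%

64.6809 %


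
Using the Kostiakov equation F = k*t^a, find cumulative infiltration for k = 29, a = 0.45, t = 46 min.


F = k * t^a = 29 * 46^0.45
F = 29 * 5.600683

162.4198 mm


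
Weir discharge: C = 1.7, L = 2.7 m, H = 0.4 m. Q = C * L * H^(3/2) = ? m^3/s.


Q = C * L * H^(3/2) = 1.7 * 2.7 * 0.4^1.5 = 1.7 * 2.7 * 0.252982

1.1612 m^3/s


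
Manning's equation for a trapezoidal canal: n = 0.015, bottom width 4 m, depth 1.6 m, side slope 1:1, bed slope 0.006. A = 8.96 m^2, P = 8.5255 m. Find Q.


R = A/P = 8.96/8.5255 = 1.050965
Q = (1/0.015) * 8.96 * 1.050965^(2/3) * 0.006^0.5

47.8283 m^3/s


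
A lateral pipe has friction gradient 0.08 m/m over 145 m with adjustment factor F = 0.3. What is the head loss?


hf = J * L * F = 0.08 * 145 * 0.3 = 3.4800 m

3.4800 m


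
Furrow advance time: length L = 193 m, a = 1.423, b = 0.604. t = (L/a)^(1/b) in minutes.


t = (L/a)^(1/b)
t = (193/1.423)^(1/0.604)
t = 135.628953^(1/0.604)

3391.4450 min


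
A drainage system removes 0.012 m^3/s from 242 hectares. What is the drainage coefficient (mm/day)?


DC = Q * 86400 / (A * 10000) * 1000
DC = 0.012 * 86400 / (242 * 10000) * 1000
DC = 1036800.0000 / 2420000

0.4284 mm/day


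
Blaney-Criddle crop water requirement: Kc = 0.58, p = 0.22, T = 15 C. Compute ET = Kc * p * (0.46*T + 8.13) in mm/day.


ET = Kc * p * (0.46*T + 8.13)
ET = 0.58 * 0.22 * (0.46*15 + 8.13)
ET = 0.58 * 0.22 * 15.0300

1.9178 mm/day


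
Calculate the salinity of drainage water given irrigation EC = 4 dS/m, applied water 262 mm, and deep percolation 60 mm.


EC_dw = EC_iw * D_iw / D_dw
EC_dw = 4 * 262 / 60
EC_dw = 1048 / 60

17.4667 dS/m


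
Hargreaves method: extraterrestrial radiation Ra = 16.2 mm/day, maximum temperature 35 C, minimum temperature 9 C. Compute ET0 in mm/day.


Tmean = (Tmax + Tmin)/2 = (35 + 9)/2 = 22.0
ET0 = 0.0023 * 16.2 * (22.0 + 17.8) * sqrt(35 - 9)
ET0 = 0.0023 * 16.2 * 39.8 * 5.099020

7.5616 mm/day


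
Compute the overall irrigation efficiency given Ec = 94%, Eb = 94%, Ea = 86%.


Ec = 0.94, Eb = 0.94, Ea = 0.86
E = 0.94 * 0.94 * 0.86 * 100 = 75.9896%

75.9896 %


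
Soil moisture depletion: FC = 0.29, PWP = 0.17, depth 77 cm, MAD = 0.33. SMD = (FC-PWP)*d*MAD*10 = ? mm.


SMD = (FC - PWP) * d * MAD * 10
SMD = (0.29 - 0.17) * 77 * 0.33 * 10
SMD = 0.1200 * 77 * 0.33 * 10

30.4920 mm


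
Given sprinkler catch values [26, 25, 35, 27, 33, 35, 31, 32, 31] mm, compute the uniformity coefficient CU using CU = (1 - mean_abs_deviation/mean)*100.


mean = 30.555556 mm
MAD = 3.037037 mm
CU = (1 - 3.037037/30.555556)*100

90.0606 %


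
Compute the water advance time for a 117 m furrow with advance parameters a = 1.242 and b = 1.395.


t = (L/a)^(1/b)
t = (117/1.242)^(1/1.395)
t = 94.202899^(1/1.395)

26.0076 min


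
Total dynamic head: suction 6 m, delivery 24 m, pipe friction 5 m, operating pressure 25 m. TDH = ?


TDH = Hs + Hd + hf + Hp = 6 + 24 + 5 + 25 = 60

60 m


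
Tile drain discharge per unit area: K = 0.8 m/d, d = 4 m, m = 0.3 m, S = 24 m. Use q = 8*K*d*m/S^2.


q = 8*K*d*m/S^2
q = 8*0.8*4*0.3/24^2
q = 7.6800 / 576

0.0133 m/d


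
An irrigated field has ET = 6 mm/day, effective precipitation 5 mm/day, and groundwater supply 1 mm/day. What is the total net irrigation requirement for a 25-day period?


Daily deficit = ET - Pe - GW = 6 - 5 - 1 = 0 mm/day
NIR = 0 * 25 = 0 mm

0 mm


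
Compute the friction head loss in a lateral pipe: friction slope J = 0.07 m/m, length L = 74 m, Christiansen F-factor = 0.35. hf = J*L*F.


hf = J * L * F = 0.07 * 74 * 0.35 = 1.8130 m

1.8130 m


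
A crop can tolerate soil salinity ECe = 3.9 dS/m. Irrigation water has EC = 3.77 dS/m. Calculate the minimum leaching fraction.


LR = ECiw / (5*ECe - ECiw)
LR = 3.77 / (5*3.9 - 3.77)
LR = 3.77 / 15.7300

0.2397


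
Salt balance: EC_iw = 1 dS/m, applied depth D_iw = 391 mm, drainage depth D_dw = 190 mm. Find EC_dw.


EC_dw = EC_iw * D_iw / D_dw
EC_dw = 1 * 391 / 190
EC_dw = 391 / 190

2.0579 dS/m


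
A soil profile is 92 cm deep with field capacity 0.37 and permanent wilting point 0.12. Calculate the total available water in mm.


AWC = (FC - PWP) * d * 10
AWC = (0.37 - 0.12) * 92 * 10
AWC = 0.2500 * 92 * 10

230.0000 mm


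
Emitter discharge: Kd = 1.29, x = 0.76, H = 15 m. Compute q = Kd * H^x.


q = Kd * H^x = 1.29 * 15^0.76 = 1.29 * 7.831219

10.1023 L/h


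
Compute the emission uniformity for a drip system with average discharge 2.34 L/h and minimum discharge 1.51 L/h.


EU = (q_min/q_avg)*100 = (1.51/2.34)*100 = 64.5299%

64.5299 %


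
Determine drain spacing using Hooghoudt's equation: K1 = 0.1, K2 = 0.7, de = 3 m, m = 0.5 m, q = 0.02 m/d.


S^2 = 8*K2*de*m/q + 4*K1*m^2/q
S^2 = 8*0.7*3*0.5/0.02 + 4*0.1*0.5^2/0.02
S = sqrt(425.0000)

20.6155 m


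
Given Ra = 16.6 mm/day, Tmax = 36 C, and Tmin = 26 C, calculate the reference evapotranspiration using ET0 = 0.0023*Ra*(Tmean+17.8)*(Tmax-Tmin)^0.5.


Tmean = (Tmax + Tmin)/2 = (36 + 26)/2 = 31.0
ET0 = 0.0023 * 16.6 * (31.0 + 17.8) * sqrt(36 - 26)
ET0 = 0.0023 * 16.6 * 48.8 * 3.162278

5.8919 mm/day


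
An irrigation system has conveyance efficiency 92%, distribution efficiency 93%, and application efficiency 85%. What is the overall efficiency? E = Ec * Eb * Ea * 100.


Ec = 0.92, Eb = 0.93, Ea = 0.85
E = 0.92 * 0.93 * 0.85 * 100 = 72.7260%

72.7260 %


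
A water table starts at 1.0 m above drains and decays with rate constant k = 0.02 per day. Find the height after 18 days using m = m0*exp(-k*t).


m = m0 * exp(-k*t)
m = 1.0 * exp(-0.02 * 18)
m = 1.0 * exp(-0.3600)

0.6977 m


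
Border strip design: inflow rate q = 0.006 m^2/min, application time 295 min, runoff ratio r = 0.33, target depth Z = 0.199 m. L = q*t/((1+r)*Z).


L = q*t/((1+r)*Z)
L = 0.006*295/((1+0.33)*0.199)
L = 1.77/0.26467

6.6876 m


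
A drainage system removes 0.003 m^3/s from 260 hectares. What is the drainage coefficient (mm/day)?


DC = Q * 86400 / (A * 10000) * 1000
DC = 0.003 * 86400 / (260 * 10000) * 1000
DC = 259200.0000 / 2600000

0.0997 mm/day


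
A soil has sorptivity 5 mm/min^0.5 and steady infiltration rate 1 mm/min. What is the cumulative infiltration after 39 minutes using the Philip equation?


F = S*sqrt(t) + A*t
F = 5*sqrt(39) + 1*39
F = 5*6.244998 + 39

70.2250 mm


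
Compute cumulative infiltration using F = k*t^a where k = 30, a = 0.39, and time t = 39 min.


F = k * t^a = 30 * 39^0.39
F = 30 * 4.173642

125.2093 mm


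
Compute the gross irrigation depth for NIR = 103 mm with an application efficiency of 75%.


Ea = 75% = 0.75
GID = NIR / Ea = 103 / 0.75 = 137.3333 mm

137.3333 mm


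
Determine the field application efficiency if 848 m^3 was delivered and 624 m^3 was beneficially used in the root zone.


Ea = V_root / V_field * 100 = 624 / 848 * 100 = 73.5849%

73.5849 %


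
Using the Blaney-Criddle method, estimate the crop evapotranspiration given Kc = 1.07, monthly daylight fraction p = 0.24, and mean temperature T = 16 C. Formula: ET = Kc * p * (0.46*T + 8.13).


ET = Kc * p * (0.46*T + 8.13)
ET = 1.07 * 0.24 * (0.46*16 + 8.13)
ET = 1.07 * 0.24 * 15.4900

3.9778 mm/day


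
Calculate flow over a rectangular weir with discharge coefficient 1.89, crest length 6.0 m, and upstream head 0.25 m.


Q = C * L * H^(3/2) = 1.89 * 6.0 * 0.25^1.5 = 1.89 * 6.0 * 0.125000

1.4175 m^3/s


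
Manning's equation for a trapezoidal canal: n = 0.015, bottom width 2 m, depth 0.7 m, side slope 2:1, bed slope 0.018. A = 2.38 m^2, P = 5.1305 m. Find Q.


R = A/P = 2.38/5.1305 = 0.463892
Q = (1/0.015) * 2.38 * 0.463892^(2/3) * 0.018^0.5

12.7565 m^3/s


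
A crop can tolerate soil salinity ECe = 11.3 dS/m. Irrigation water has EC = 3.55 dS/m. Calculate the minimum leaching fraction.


LR = ECiw / (5*ECe - ECiw)
LR = 3.55 / (5*11.3 - 3.55)
LR = 3.55 / 52.9500

0.0670


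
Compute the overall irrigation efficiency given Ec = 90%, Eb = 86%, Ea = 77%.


Ec = 0.9, Eb = 0.86, Ea = 0.77
E = 0.9 * 0.86 * 0.77 * 100 = 59.5980%

59.5980 %


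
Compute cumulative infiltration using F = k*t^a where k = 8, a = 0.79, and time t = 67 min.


F = k * t^a = 8 * 67^0.79
F = 8 * 27.707612

221.6609 mm


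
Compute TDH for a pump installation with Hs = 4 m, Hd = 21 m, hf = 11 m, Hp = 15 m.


TDH = Hs + Hd + hf + Hp = 4 + 21 + 11 + 15 = 51

51 m


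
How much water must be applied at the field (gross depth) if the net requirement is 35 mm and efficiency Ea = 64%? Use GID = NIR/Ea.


Ea = 64% = 0.64
GID = NIR / Ea = 35 / 0.64 = 54.6875 mm

54.6875 mm


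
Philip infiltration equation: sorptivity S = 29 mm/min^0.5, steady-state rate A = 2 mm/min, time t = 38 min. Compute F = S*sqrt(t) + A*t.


F = S*sqrt(t) + A*t
F = 29*sqrt(38) + 2*38
F = 29*6.164414 + 76

254.7680 mm


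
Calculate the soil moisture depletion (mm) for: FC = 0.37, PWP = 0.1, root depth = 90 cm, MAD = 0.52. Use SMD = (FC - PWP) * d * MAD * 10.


SMD = (FC - PWP) * d * MAD * 10
SMD = (0.37 - 0.1) * 90 * 0.52 * 10
SMD = 0.2700 * 90 * 0.52 * 10

126.3600 mm


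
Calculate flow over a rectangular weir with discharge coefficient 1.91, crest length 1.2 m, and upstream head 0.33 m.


Q = C * L * H^(3/2) = 1.91 * 1.2 * 0.33^1.5 = 1.91 * 1.2 * 0.189571

0.4345 m^3/s


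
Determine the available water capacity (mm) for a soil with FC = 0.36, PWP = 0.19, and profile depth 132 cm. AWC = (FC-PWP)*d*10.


AWC = (FC - PWP) * d * 10
AWC = (0.36 - 0.19) * 132 * 10
AWC = 0.1700 * 132 * 10

224.4000 mm


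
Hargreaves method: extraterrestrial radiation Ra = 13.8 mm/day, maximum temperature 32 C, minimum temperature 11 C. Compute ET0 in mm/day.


Tmean = (Tmax + Tmin)/2 = (32 + 11)/2 = 21.5
ET0 = 0.0023 * 13.8 * (21.5 + 17.8) * sqrt(32 - 11)
ET0 = 0.0023 * 13.8 * 39.3 * 4.582576

5.7162 mm/day


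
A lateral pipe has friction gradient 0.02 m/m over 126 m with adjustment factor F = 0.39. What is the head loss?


hf = J * L * F = 0.02 * 126 * 0.39 = 0.9828 m

0.9828 m


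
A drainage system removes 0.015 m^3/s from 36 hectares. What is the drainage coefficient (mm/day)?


DC = Q * 86400 / (A * 10000) * 1000
DC = 0.015 * 86400 / (36 * 10000) * 1000
DC = 1296000.0000 / 360000

3.6000 mm/day


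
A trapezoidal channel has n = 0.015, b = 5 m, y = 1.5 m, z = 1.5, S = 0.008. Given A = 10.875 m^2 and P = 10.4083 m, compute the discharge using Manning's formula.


R = A/P = 10.875/10.4083 = 1.044839
Q = (1/0.015) * 10.875 * 1.044839^(2/3) * 0.008^0.5

66.7702 m^3/s


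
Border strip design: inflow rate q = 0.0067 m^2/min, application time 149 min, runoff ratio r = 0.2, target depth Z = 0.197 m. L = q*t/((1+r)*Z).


L = q*t/((1+r)*Z)
L = 0.0067*149/((1+0.2)*0.197)
L = 0.9983/0.2364

4.2229 m


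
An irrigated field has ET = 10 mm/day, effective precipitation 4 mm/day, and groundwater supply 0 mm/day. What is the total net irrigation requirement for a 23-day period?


Daily deficit = ET - Pe - GW = 10 - 4 - 0 = 6 mm/day
NIR = 6 * 23 = 138 mm

138.0000 mm


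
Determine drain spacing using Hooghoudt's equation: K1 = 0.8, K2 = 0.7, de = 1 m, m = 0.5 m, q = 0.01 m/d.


S^2 = 8*K2*de*m/q + 4*K1*m^2/q
S^2 = 8*0.7*1*0.5/0.01 + 4*0.8*0.5^2/0.01
S = sqrt(360.0000)

18.9737 m


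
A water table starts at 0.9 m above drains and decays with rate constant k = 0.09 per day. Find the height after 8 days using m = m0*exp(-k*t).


m = m0 * exp(-k*t)
m = 0.9 * exp(-0.09 * 8)
m = 0.9 * exp(-0.7200)

0.4381 m


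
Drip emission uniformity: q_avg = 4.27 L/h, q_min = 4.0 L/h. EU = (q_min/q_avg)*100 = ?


EU = (q_min/q_avg)*100 = (4.0/4.27)*100 = 93.6768%

93.6768 %


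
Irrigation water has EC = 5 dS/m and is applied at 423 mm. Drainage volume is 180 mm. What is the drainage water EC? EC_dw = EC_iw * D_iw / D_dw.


EC_dw = EC_iw * D_iw / D_dw
EC_dw = 5 * 423 / 180
EC_dw = 2115 / 180

11.7500 dS/m


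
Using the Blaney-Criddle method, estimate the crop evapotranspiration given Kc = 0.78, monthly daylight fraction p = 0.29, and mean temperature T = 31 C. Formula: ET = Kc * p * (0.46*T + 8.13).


ET = Kc * p * (0.46*T + 8.13)
ET = 0.78 * 0.29 * (0.46*31 + 8.13)
ET = 0.78 * 0.29 * 22.3900

5.0646 mm/day


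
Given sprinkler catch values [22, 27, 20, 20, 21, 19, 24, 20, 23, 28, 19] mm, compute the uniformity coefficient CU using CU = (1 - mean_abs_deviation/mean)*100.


mean = 22.090909 mm
MAD = 2.479339 mm
CU = (1 - 2.479339/22.090909)*100

88.7767 %


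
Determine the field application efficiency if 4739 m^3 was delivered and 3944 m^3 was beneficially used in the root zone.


Ea = V_root / V_field * 100 = 3944 / 4739 * 100 = 83.2243%

83.2243 %


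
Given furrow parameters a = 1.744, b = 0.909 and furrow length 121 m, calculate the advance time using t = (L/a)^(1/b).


t = (L/a)^(1/b)
t = (121/1.744)^(1/0.909)
t = 69.380734^(1/0.909)

106.0633 min


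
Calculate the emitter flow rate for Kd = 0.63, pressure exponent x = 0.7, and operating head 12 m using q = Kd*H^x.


q = Kd * H^x = 0.63 * 12^0.7 = 0.63 * 5.694123

3.5873 L/h


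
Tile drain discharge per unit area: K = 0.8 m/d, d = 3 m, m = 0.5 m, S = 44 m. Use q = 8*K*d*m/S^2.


q = 8*K*d*m/S^2
q = 8*0.8*3*0.5/44^2
q = 9.6000 / 1936

0.0050 m/d


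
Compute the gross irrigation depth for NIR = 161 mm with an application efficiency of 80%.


Ea = 80% = 0.8
GID = NIR / Ea = 161 / 0.8 = 201.2500 mm

201.2500 mm


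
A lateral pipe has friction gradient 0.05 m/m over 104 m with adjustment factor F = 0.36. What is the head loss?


hf = J * L * F = 0.05 * 104 * 0.36 = 1.8720 m

1.8720 m


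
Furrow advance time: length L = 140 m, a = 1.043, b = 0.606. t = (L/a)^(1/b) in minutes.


t = (L/a)^(1/b)
t = (140/1.043)^(1/0.606)
t = 134.228188^(1/0.606)

3245.5872 min


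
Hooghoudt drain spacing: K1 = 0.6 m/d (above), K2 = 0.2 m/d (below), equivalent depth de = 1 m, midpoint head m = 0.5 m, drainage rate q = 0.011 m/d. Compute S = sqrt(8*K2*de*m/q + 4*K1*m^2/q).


S^2 = 8*K2*de*m/q + 4*K1*m^2/q
S^2 = 8*0.2*1*0.5/0.011 + 4*0.6*0.5^2/0.011
S = sqrt(127.2727)

11.2815 m


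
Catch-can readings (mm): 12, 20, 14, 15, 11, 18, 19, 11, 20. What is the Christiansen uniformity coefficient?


mean = 15.555556 mm
MAD = 3.283951 mm
CU = (1 - 3.283951/15.555556)*100

78.8889 %


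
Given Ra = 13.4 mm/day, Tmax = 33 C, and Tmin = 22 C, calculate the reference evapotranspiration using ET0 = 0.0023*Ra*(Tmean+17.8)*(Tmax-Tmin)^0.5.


Tmean = (Tmax + Tmin)/2 = (33 + 22)/2 = 27.5
ET0 = 0.0023 * 13.4 * (27.5 + 17.8) * sqrt(33 - 22)
ET0 = 0.0023 * 13.4 * 45.3 * 3.316625

4.6305 mm/day


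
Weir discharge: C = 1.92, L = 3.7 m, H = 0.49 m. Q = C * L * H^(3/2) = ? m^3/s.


Q = C * L * H^(3/2) = 1.92 * 3.7 * 0.49^1.5 = 1.92 * 3.7 * 0.343000

2.4367 m^3/s


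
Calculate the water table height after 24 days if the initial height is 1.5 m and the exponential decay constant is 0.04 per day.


m = m0 * exp(-k*t)
m = 1.5 * exp(-0.04 * 24)
m = 1.5 * exp(-0.9600)

0.5743 m


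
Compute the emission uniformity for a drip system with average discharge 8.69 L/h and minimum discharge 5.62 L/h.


EU = (q_min/q_avg)*100 = (5.62/8.69)*100 = 64.6720%

64.6720 %


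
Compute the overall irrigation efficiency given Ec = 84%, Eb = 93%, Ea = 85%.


Ec = 0.84, Eb = 0.93, Ea = 0.85
E = 0.84 * 0.93 * 0.85 * 100 = 66.4020%

66.4020 %


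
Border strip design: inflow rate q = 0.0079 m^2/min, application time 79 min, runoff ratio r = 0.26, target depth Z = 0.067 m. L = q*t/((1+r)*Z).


L = q*t/((1+r)*Z)
L = 0.0079*79/((1+0.26)*0.067)
L = 0.6241/0.08442

7.3928 m


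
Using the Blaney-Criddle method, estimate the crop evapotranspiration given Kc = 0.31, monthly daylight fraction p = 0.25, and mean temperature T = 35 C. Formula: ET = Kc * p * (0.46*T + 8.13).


ET = Kc * p * (0.46*T + 8.13)
ET = 0.31 * 0.25 * (0.46*35 + 8.13)
ET = 0.31 * 0.25 * 24.2300

1.8778 mm/day


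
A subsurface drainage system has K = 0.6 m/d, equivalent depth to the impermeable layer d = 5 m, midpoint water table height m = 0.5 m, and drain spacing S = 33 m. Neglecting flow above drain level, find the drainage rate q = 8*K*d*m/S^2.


q = 8*K*d*m/S^2
q = 8*0.6*5*0.5/33^2
q = 12.0000 / 1089

0.0110 m/d


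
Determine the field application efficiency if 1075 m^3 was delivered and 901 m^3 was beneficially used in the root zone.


Ea = V_root / V_field * 100 = 901 / 1075 * 100 = 83.8140%

83.8140 %


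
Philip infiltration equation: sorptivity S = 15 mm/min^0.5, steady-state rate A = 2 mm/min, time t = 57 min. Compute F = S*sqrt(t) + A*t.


F = S*sqrt(t) + A*t
F = 15*sqrt(57) + 2*57
F = 15*7.549834 + 114

227.2475 mm


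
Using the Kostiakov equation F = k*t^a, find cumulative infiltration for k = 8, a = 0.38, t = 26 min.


F = k * t^a = 8 * 26^0.38
F = 8 * 3.448974

27.5918 mm


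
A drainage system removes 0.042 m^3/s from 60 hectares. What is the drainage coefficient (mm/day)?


DC = Q * 86400 / (A * 10000) * 1000
DC = 0.042 * 86400 / (60 * 10000) * 1000
DC = 3628800.0000 / 600000

6.0480 mm/day


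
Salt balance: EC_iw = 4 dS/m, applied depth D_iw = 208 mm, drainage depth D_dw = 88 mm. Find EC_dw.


EC_dw = EC_iw * D_iw / D_dw
EC_dw = 4 * 208 / 88
EC_dw = 832 / 88

9.4545 dS/m


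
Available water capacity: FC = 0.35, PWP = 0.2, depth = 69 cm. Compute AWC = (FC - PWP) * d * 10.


AWC = (FC - PWP) * d * 10
AWC = (0.35 - 0.2) * 69 * 10
AWC = 0.1500 * 69 * 10

103.5000 mm


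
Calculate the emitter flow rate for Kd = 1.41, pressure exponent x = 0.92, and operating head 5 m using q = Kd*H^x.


q = Kd * H^x = 1.41 * 5^0.92 = 1.41 * 4.395947

6.1983 L/h


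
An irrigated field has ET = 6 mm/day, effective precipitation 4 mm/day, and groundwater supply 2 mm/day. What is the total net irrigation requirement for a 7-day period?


Daily deficit = ET - Pe - GW = 6 - 4 - 2 = 0 mm/day
NIR = 0 * 7 = 0 mm

0 mm


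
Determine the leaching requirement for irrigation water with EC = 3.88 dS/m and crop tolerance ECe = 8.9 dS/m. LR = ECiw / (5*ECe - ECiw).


LR = ECiw / (5*ECe - ECiw)
LR = 3.88 / (5*8.9 - 3.88)
LR = 3.88 / 40.6200

0.0955


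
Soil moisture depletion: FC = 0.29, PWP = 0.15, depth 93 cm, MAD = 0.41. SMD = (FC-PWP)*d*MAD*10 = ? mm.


SMD = (FC - PWP) * d * MAD * 10
SMD = (0.29 - 0.15) * 93 * 0.41 * 10
SMD = 0.1400 * 93 * 0.41 * 10

53.3820 mm


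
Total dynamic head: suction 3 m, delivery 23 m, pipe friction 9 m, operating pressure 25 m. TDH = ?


TDH = Hs + Hd + hf + Hp = 3 + 23 + 9 + 25 = 60

60 m


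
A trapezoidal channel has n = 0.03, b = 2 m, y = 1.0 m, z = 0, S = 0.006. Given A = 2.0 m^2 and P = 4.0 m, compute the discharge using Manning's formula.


R = A/P = 2.0/4.0 = 0.500000
Q = (1/0.03) * 2.0 * 0.500000^(2/3) * 0.006^0.5

3.2531 m^3/s


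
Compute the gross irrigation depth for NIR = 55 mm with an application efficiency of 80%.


Ea = 80% = 0.8
GID = NIR / Ea = 55 / 0.8 = 68.7500 mm

68.7500 mm


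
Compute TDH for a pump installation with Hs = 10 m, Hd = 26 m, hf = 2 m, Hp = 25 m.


TDH = Hs + Hd + hf + Hp = 10 + 26 + 2 + 25 = 63

63 m


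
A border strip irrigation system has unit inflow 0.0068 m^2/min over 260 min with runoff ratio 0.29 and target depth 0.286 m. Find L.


L = q*t/((1+r)*Z)
L = 0.0068*260/((1+0.29)*0.286)
L = 1.768/0.36894

4.7921 m


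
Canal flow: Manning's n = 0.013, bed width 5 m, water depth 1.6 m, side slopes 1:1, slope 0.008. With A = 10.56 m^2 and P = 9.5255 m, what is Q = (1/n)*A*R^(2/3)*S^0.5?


R = A/P = 10.56/9.5255 = 1.108603
Q = (1/0.013) * 10.56 * 1.108603^(2/3) * 0.008^0.5

77.8245 m^3/s


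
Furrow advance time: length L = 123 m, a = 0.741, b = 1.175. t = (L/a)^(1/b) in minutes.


t = (L/a)^(1/b)
t = (123/0.741)^(1/1.175)
t = 165.991903^(1/1.175)

77.5239 min


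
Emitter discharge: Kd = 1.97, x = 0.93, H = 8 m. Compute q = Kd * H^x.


q = Kd * H^x = 1.97 * 8^0.93 = 1.97 * 6.916298

13.6251 L/h


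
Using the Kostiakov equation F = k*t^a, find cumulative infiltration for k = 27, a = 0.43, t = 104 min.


F = k * t^a = 27 * 104^0.43
F = 27 * 7.367571

198.9244 mm


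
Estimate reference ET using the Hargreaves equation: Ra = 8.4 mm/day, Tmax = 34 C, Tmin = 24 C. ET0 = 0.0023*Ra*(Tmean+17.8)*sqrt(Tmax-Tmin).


Tmean = (Tmax + Tmin)/2 = (34 + 24)/2 = 29.0
ET0 = 0.0023 * 8.4 * (29.0 + 17.8) * sqrt(34 - 24)
ET0 = 0.0023 * 8.4 * 46.8 * 3.162278

2.8593 mm/day


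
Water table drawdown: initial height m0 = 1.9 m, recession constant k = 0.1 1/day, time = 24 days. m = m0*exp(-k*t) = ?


m = m0 * exp(-k*t)
m = 1.9 * exp(-0.1 * 24)
m = 1.9 * exp(-2.4000)

0.1724 m


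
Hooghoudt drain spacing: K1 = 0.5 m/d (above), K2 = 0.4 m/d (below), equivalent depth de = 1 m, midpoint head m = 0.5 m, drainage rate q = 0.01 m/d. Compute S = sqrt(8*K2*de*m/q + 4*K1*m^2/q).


S^2 = 8*K2*de*m/q + 4*K1*m^2/q
S^2 = 8*0.4*1*0.5/0.01 + 4*0.5*0.5^2/0.01
S = sqrt(210.0000)

14.4914 m


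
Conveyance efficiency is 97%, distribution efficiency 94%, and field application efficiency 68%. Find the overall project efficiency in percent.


Ec = 0.97, Eb = 0.94, Ea = 0.68
E = 0.97 * 0.94 * 0.68 * 100 = 62.0024%

62.0024 %


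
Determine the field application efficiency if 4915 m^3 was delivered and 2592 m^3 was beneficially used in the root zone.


Ea = V_root / V_field * 100 = 2592 / 4915 * 100 = 52.7365%

52.7365 %


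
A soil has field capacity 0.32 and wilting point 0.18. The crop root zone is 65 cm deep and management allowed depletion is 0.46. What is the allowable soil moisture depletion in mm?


SMD = (FC - PWP) * d * MAD * 10
SMD = (0.32 - 0.18) * 65 * 0.46 * 10
SMD = 0.1400 * 65 * 0.46 * 10

41.8600 mm


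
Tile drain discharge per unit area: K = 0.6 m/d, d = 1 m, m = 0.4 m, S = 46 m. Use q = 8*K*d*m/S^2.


q = 8*K*d*m/S^2
q = 8*0.6*1*0.4/46^2
q = 1.9200 / 2116

9.0737e-04 m/d


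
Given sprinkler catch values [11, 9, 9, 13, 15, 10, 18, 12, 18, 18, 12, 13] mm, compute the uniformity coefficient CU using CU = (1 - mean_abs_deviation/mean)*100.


mean = 13.166667 mm
MAD = 2.722222 mm
CU = (1 - 2.722222/13.166667)*100

79.3249 %


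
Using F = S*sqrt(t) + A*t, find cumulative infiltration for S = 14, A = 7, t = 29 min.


F = S*sqrt(t) + A*t
F = 14*sqrt(29) + 7*29
F = 14*5.385165 + 203

278.3923 mm


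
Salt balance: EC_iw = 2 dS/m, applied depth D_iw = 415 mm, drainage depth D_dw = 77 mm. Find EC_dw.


EC_dw = EC_iw * D_iw / D_dw
EC_dw = 2 * 415 / 77
EC_dw = 830 / 77

10.7792 dS/m


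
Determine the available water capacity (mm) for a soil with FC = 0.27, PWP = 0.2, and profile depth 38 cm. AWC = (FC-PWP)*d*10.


AWC = (FC - PWP) * d * 10
AWC = (0.27 - 0.2) * 38 * 10
AWC = 0.0700 * 38 * 10

26.6000 mm


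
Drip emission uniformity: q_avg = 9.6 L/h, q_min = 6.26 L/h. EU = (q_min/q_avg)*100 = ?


EU = (q_min/q_avg)*100 = (6.26/9.6)*100 = 65.2083%

65.2083 %


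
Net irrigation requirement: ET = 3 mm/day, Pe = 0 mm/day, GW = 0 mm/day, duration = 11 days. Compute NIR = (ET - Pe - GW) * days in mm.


Daily deficit = ET - Pe - GW = 3 - 0 - 0 = 3 mm/day
NIR = 3 * 11 = 33 mm

33.0000 mm


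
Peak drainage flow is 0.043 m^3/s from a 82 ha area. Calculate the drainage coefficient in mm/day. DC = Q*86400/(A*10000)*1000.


DC = Q * 86400 / (A * 10000) * 1000
DC = 0.043 * 86400 / (82 * 10000) * 1000
DC = 3715200.0000 / 820000

4.5307 mm/day


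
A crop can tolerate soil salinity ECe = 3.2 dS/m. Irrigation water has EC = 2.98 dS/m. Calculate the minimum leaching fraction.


LR = ECiw / (5*ECe - ECiw)
LR = 2.98 / (5*3.2 - 2.98)
LR = 2.98 / 13.0200

0.2289


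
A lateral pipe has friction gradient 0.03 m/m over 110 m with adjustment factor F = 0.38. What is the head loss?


hf = J * L * F = 0.03 * 110 * 0.38 = 1.2540 m

1.2540 m


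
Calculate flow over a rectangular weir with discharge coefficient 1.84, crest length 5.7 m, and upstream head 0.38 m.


Q = C * L * H^(3/2) = 1.84 * 5.7 * 0.38^1.5 = 1.84 * 5.7 * 0.234248

2.4568 m^3/s


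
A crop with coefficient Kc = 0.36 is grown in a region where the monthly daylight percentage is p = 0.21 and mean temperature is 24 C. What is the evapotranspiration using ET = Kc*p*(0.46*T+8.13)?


ET = Kc * p * (0.46*T + 8.13)
ET = 0.36 * 0.21 * (0.46*24 + 8.13)
ET = 0.36 * 0.21 * 19.1700

1.4493 mm/day


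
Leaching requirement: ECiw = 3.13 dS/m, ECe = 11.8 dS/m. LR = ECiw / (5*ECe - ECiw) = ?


LR = ECiw / (5*ECe - ECiw)
LR = 3.13 / (5*11.8 - 3.13)
LR = 3.13 / 55.8700

0.0560


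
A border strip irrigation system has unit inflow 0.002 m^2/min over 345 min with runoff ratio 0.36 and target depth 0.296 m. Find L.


L = q*t/((1+r)*Z)
L = 0.002*345/((1+0.36)*0.296)
L = 0.69/0.40256

1.7140 m


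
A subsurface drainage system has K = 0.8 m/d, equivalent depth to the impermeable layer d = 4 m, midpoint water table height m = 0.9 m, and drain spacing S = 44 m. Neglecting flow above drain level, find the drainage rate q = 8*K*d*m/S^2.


q = 8*K*d*m/S^2
q = 8*0.8*4*0.9/44^2
q = 23.0400 / 1936

0.0119 m/d


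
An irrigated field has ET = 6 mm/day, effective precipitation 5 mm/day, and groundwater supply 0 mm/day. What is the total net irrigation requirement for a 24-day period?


Daily deficit = ET - Pe - GW = 6 - 5 - 0 = 1 mm/day
NIR = 1 * 24 = 24 mm

24.0000 mm


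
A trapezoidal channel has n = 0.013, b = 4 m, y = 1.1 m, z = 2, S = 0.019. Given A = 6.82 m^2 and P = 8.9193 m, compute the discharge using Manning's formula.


R = A/P = 6.82/8.9193 = 0.764634
Q = (1/0.013) * 6.82 * 0.764634^(2/3) * 0.019^0.5

60.4673 m^3/s


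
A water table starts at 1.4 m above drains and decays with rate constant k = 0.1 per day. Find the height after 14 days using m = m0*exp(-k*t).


m = m0 * exp(-k*t)
m = 1.4 * exp(-0.1 * 14)
m = 1.4 * exp(-1.4000)

0.3452 m


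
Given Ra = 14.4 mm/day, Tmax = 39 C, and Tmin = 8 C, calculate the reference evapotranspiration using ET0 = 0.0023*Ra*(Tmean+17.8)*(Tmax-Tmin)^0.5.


Tmean = (Tmax + Tmin)/2 = (39 + 8)/2 = 23.5
ET0 = 0.0023 * 14.4 * (23.5 + 17.8) * sqrt(39 - 8)
ET0 = 0.0023 * 14.4 * 41.3 * 5.567764

7.6159 mm/day


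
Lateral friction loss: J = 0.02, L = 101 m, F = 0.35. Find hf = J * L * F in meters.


hf = J * L * F = 0.02 * 101 * 0.35 = 0.7070 m

0.7070 m


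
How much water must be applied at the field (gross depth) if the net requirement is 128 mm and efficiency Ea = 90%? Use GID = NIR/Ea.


Ea = 90% = 0.9
GID = NIR / Ea = 128 / 0.9 = 142.2222 mm

142.2222 mm


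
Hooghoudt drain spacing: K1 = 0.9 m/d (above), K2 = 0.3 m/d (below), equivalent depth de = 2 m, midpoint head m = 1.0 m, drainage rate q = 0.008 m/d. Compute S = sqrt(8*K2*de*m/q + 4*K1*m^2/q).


S^2 = 8*K2*de*m/q + 4*K1*m^2/q
S^2 = 8*0.3*2*1.0/0.008 + 4*0.9*1.0^2/0.008
S = sqrt(1050.0000)

32.4037 m


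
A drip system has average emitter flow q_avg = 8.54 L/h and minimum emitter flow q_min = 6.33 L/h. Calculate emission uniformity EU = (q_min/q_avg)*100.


EU = (q_min/q_avg)*100 = (6.33/8.54)*100 = 74.1218%

74.1218 %


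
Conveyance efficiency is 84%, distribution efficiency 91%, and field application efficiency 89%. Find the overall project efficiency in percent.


Ec = 0.84, Eb = 0.91, Ea = 0.89
E = 0.84 * 0.91 * 0.89 * 100 = 68.0316%

68.0316 %


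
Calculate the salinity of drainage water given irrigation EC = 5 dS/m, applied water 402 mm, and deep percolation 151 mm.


EC_dw = EC_iw * D_iw / D_dw
EC_dw = 5 * 402 / 151
EC_dw = 2010 / 151

13.3113 dS/m


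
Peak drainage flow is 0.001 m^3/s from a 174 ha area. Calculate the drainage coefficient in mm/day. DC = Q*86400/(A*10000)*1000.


DC = Q * 86400 / (A * 10000) * 1000
DC = 0.001 * 86400 / (174 * 10000) * 1000
DC = 86400.0000 / 1740000

0.0497 mm/day


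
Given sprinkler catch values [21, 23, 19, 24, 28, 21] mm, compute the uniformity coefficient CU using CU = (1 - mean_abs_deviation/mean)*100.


mean = 22.666667 mm
MAD = 2.333333 mm
CU = (1 - 2.333333/22.666667)*100

89.7059 %


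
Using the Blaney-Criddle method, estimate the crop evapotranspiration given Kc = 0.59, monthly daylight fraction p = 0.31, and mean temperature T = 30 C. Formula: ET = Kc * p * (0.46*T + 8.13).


ET = Kc * p * (0.46*T + 8.13)
ET = 0.59 * 0.31 * (0.46*30 + 8.13)
ET = 0.59 * 0.31 * 21.9300

4.0110 mm/day


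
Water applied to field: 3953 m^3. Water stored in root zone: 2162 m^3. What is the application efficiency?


Ea = V_root / V_field * 100 = 2162 / 3953 * 100 = 54.6926%

54.6926 %


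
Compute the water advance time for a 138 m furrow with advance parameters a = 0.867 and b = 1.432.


t = (L/a)^(1/b)
t = (138/0.867)^(1/1.432)
t = 159.169550^(1/1.432)

34.4835 min


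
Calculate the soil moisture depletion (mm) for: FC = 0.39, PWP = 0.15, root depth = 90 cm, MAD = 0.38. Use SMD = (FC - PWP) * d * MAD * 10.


SMD = (FC - PWP) * d * MAD * 10
SMD = (0.39 - 0.15) * 90 * 0.38 * 10
SMD = 0.2400 * 90 * 0.38 * 10

82.0800 mm


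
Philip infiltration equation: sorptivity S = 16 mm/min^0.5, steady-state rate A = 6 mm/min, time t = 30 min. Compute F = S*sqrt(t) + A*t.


F = S*sqrt(t) + A*t
F = 16*sqrt(30) + 6*30
F = 16*5.477226 + 180

267.6356 mm


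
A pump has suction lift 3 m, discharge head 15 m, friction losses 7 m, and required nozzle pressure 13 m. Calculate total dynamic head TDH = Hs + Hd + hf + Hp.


TDH = Hs + Hd + hf + Hp = 3 + 15 + 7 + 13 = 38

38 m


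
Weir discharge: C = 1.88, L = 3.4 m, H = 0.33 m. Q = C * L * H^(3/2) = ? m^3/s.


Q = C * L * H^(3/2) = 1.88 * 3.4 * 0.33^1.5 = 1.88 * 3.4 * 0.189571

1.2117 m^3/s


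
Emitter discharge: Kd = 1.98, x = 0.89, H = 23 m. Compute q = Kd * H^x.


q = Kd * H^x = 1.98 * 23^0.89 = 1.98 * 16.290626

32.2554 L/h


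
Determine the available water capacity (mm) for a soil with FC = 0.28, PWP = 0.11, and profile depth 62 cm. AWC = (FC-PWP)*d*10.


AWC = (FC - PWP) * d * 10
AWC = (0.28 - 0.11) * 62 * 10
AWC = 0.1700 * 62 * 10

105.4000 mm


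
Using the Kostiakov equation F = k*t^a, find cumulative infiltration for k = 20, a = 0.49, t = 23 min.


F = k * t^a = 20 * 23^0.49
F = 20 * 4.647792

92.9558 mm


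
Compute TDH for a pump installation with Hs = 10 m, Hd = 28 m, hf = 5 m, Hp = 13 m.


TDH = Hs + Hd + hf + Hp = 10 + 28 + 5 + 13 = 56

56 m


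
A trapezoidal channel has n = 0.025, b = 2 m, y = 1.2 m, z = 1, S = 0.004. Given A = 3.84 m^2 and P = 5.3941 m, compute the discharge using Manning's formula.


R = A/P = 3.84/5.3941 = 0.711889
Q = (1/0.025) * 3.84 * 0.711889^(2/3) * 0.004^0.5

7.7451 m^3/s


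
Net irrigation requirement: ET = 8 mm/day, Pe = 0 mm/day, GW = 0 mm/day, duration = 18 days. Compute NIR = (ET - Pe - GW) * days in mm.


Daily deficit = ET - Pe - GW = 8 - 0 - 0 = 8 mm/day
NIR = 8 * 18 = 144 mm

144.0000 mm


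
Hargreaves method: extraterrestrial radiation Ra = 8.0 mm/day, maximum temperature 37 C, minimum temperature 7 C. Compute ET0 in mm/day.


Tmean = (Tmax + Tmin)/2 = (37 + 7)/2 = 22.0
ET0 = 0.0023 * 8.0 * (22.0 + 17.8) * sqrt(37 - 7)
ET0 = 0.0023 * 8.0 * 39.8 * 5.477226

4.0111 mm/day


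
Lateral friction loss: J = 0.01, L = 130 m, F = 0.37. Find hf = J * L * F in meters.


hf = J * L * F = 0.01 * 130 * 0.37 = 0.4810 m

0.4810 m


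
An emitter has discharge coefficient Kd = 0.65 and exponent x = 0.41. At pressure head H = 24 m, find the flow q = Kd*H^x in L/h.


q = Kd * H^x = 0.65 * 24^0.41 = 0.65 * 3.680329

2.3922 L/h


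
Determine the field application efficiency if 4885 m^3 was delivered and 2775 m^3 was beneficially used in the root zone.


Ea = V_root / V_field * 100 = 2775 / 4885 * 100 = 56.8066%

56.8066 %


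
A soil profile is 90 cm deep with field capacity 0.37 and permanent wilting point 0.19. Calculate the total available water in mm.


AWC = (FC - PWP) * d * 10
AWC = (0.37 - 0.19) * 90 * 10
AWC = 0.1800 * 90 * 10

162.0000 mm


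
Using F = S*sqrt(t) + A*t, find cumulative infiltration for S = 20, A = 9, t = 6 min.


F = S*sqrt(t) + A*t
F = 20*sqrt(6) + 9*6
F = 20*2.449490 + 54

102.9898 mm


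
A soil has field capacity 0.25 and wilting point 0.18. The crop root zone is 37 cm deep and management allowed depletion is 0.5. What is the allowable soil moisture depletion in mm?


SMD = (FC - PWP) * d * MAD * 10
SMD = (0.25 - 0.18) * 37 * 0.5 * 10
SMD = 0.0700 * 37 * 0.5 * 10

12.9500 mm


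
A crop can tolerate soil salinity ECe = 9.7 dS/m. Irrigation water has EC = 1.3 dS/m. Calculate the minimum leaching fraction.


LR = ECiw / (5*ECe - ECiw)
LR = 1.3 / (5*9.7 - 1.3)
LR = 1.3 / 47.2000

0.0275


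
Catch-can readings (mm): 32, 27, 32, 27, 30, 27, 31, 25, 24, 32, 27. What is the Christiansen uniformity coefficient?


mean = 28.545455 mm
MAD = 2.595041 mm
CU = (1 - 2.595041/28.545455)*100

90.9091 %


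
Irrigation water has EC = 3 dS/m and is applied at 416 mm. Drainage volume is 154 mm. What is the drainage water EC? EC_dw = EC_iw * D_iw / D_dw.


EC_dw = EC_iw * D_iw / D_dw
EC_dw = 3 * 416 / 154
EC_dw = 1248 / 154

8.1039 dS/m


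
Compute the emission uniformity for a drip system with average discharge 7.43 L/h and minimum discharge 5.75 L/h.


EU = (q_min/q_avg)*100 = (5.75/7.43)*100 = 77.3890%

77.3890 %


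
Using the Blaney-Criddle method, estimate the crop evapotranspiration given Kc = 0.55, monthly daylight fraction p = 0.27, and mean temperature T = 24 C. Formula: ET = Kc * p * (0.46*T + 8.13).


ET = Kc * p * (0.46*T + 8.13)
ET = 0.55 * 0.27 * (0.46*24 + 8.13)
ET = 0.55 * 0.27 * 19.1700

2.8467 mm/day


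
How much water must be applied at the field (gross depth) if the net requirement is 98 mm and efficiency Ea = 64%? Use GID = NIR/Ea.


Ea = 64% = 0.64
GID = NIR / Ea = 98 / 0.64 = 153.1250 mm

153.1250 mm


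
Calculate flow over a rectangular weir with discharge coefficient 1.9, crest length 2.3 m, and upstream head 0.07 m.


Q = C * L * H^(3/2) = 1.9 * 2.3 * 0.07^1.5 = 1.9 * 2.3 * 0.018520

0.0809 m^3/s


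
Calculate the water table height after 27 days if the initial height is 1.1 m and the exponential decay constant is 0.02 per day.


m = m0 * exp(-k*t)
m = 1.1 * exp(-0.02 * 27)
m = 1.1 * exp(-0.5400)

0.6410 m


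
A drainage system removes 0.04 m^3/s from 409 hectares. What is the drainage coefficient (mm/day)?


DC = Q * 86400 / (A * 10000) * 1000
DC = 0.04 * 86400 / (409 * 10000) * 1000
DC = 3456000.0000 / 4090000

0.8450 mm/day


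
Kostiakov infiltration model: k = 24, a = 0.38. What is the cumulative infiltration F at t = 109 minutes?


F = k * t^a = 24 * 109^0.38
F = 24 * 5.945961

142.7031 mm


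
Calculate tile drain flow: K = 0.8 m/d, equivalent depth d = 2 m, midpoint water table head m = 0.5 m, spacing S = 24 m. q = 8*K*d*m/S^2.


q = 8*K*d*m/S^2
q = 8*0.8*2*0.5/24^2
q = 6.4000 / 576

0.0111 m/d


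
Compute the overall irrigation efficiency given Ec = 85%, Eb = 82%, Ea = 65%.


Ec = 0.85, Eb = 0.82, Ea = 0.65
E = 0.85 * 0.82 * 0.65 * 100 = 45.3050%

45.3050 %


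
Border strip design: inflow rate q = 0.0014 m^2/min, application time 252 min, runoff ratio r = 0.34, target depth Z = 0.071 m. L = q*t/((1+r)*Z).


L = q*t/((1+r)*Z)
L = 0.0014*252/((1+0.34)*0.071)
L = 0.3528/0.09514

3.7082 m


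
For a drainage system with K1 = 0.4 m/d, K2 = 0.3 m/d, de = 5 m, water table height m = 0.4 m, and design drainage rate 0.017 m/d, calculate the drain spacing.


S^2 = 8*K2*de*m/q + 4*K1*m^2/q
S^2 = 8*0.3*5*0.4/0.017 + 4*0.4*0.4^2/0.017
S = sqrt(297.4118)

17.2456 m


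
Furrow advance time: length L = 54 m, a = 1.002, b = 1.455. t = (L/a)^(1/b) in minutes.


t = (L/a)^(1/b)
t = (54/1.002)^(1/1.455)
t = 53.892216^(1/1.455)

15.4900 min


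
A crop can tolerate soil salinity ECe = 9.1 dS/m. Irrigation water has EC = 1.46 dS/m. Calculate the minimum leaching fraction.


LR = ECiw / (5*ECe - ECiw)
LR = 1.46 / (5*9.1 - 1.46)
LR = 1.46 / 44.0400

0.0332


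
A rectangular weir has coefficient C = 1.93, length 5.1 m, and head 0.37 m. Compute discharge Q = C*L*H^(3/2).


Q = C * L * H^(3/2) = 1.93 * 5.1 * 0.37^1.5 = 1.93 * 5.1 * 0.225062

2.2153 m^3/s


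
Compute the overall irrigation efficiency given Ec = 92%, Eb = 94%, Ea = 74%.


Ec = 0.92, Eb = 0.94, Ea = 0.74
E = 0.92 * 0.94 * 0.74 * 100 = 63.9952%

63.9952 %


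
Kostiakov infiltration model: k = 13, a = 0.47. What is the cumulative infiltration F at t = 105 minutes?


F = k * t^a = 13 * 105^0.47
F = 13 * 8.911667

115.8517 mm


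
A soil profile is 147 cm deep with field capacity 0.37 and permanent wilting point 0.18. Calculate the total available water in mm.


AWC = (FC - PWP) * d * 10
AWC = (0.37 - 0.18) * 147 * 10
AWC = 0.1900 * 147 * 10

279.3000 mm


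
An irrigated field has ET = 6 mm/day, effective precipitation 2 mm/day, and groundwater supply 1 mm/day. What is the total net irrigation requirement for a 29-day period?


Daily deficit = ET - Pe - GW = 6 - 2 - 1 = 3 mm/day
NIR = 3 * 29 = 87 mm

87.0000 mm


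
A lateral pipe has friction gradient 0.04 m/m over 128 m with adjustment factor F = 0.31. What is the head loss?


hf = J * L * F = 0.04 * 128 * 0.31 = 1.5872 m

1.5872 m


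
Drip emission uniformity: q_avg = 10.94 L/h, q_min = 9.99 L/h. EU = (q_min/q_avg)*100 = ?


EU = (q_min/q_avg)*100 = (9.99/10.94)*100 = 91.3163%

91.3163 %


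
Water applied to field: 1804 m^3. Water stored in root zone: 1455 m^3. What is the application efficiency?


Ea = V_root / V_field * 100 = 1455 / 1804 * 100 = 80.6541%

80.6541 %


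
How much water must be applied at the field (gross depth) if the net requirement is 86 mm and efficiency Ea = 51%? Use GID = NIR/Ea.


Ea = 51% = 0.51
GID = NIR / Ea = 86 / 0.51 = 168.6275 mm

168.6275 mm


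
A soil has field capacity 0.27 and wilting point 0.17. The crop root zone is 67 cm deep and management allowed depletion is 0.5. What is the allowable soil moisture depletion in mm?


SMD = (FC - PWP) * d * MAD * 10
SMD = (0.27 - 0.17) * 67 * 0.5 * 10
SMD = 0.1000 * 67 * 0.5 * 10

33.5000 mm
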